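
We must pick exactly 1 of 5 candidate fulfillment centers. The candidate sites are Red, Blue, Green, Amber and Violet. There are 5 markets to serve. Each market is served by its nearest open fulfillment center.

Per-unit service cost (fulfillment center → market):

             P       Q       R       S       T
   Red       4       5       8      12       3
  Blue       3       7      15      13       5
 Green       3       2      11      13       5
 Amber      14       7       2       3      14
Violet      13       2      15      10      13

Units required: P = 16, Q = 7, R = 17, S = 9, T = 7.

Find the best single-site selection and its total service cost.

Choose Red only; total service cost 364.

With exactly 1 open, each market uses its cheapest among the chosen.
{Red}: P→Red 4·16=64, Q→Red 5·7=35, R→Red 8·17=136, S→Red 12·9=108, T→Red 3·7=21. Service cost 364.
{Green}: service cost 401
{Amber}: service cost 432
Among all 5 size-1 choices, {Red} is lowest.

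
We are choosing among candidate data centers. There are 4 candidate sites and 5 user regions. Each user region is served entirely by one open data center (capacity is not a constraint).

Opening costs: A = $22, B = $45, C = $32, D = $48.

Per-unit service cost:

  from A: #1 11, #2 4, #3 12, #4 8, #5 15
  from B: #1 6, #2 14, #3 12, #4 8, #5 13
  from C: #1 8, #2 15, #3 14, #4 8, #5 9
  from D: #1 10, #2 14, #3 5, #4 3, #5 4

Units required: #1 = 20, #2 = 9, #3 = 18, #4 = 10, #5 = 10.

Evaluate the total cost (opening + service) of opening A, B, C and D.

Each user region is assigned to its cheapest site among the open ones.
{A, B, C, D}: #1→B 6·20=120, #2→A 4·9=36, #3→D 5·18=90, #4→D 3·10=30, #5→D 4·10=40. Service 316; fixed 147; total 463.

Total cost: 463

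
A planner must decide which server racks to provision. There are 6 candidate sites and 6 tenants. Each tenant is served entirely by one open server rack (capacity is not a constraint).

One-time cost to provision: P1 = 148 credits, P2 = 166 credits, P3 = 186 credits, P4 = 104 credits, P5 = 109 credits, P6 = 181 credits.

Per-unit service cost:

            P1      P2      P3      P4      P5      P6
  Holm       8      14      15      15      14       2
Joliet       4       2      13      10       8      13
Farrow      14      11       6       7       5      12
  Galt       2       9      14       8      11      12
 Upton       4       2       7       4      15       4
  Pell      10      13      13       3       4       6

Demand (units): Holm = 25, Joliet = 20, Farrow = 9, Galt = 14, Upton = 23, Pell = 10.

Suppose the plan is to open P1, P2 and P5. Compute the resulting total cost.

Total cost: 822

Each tenant is assigned to its cheapest site among the open ones.
{P1, P2, P5}: Holm→P1 8·25=200, Joliet→P2 2·20=40, Farrow→P5 5·9=45, Galt→P1 2·14=28, Upton→P2 2·23=46, Pell→P5 4·10=40. Service 399; fixed 423; total 822.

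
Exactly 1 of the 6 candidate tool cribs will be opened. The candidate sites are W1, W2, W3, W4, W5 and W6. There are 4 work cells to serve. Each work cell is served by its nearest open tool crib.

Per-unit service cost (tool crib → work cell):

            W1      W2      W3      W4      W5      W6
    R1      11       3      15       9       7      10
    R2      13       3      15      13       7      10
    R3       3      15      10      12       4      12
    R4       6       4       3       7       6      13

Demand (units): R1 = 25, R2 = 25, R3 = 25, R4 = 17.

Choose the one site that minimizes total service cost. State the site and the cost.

Choose W5 only; total service cost 552.

With exactly 1 open, each work cell uses its cheapest among the chosen.
{W5}: R1→W5 7·25=175, R2→W5 7·25=175, R3→W5 4·25=100, R4→W5 6·17=102. Service cost 552.
{W2}: service cost 593
{W1}: service cost 777
Among all 6 size-1 choices, {W5} is lowest.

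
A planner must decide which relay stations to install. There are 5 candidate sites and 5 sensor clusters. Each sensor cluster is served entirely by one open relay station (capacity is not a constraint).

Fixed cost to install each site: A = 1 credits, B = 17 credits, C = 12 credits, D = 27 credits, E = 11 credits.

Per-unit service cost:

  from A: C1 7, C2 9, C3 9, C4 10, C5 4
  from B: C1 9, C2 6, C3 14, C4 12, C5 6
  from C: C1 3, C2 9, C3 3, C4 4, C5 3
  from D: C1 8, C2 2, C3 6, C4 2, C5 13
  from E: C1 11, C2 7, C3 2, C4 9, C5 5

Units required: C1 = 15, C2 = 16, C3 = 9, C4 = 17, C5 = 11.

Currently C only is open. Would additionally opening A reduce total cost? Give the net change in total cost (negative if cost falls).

Current service cost with {C}: 317.
Adding A: each sensor cluster re-picks its cheapest; new service cost 317, saving 0.
Extra fixed cost: 1. Net change = 1 − 0 = 1.
(Totals: 329 → 330.)

No — net change +1 (cost rises by 1).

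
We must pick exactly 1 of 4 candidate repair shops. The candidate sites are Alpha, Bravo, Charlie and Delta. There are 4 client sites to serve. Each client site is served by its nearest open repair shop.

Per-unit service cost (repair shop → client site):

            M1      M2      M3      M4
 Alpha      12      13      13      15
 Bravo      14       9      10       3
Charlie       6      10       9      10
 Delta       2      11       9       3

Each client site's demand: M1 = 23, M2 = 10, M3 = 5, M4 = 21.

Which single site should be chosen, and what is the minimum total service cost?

With exactly 1 open, each client site uses its cheapest among the chosen.
{Delta}: M1→Delta 2·23=46, M2→Delta 11·10=110, M3→Delta 9·5=45, M4→Delta 3·21=63. Service cost 264.
{Charlie}: service cost 493
{Bravo}: service cost 525
Among all 4 size-1 choices, {Delta} is lowest.

Choose Delta only; total service cost 264.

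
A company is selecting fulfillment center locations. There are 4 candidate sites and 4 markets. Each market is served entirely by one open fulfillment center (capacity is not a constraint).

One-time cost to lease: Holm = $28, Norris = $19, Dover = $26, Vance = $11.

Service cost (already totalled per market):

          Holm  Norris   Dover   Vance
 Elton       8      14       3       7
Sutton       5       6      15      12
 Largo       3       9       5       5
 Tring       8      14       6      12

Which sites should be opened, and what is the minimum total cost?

For any fixed open set, each market goes to its cheapest open site; total = fixed + service.
{Vance}: Elton→Vance 7, Sutton→Vance 12, Largo→Vance 5, Tring→Vance 12. Service 36; fixed 11; total 47.
{Holm}: Elton→Holm 8, Sutton→Holm 5, Largo→Holm 3, Tring→Holm 8. Service 24; fixed 28; total 52.
{Dover}: service 29 + fixed 26 = 55
{Holm, Norris, Dover, Vance}: service 17 + fixed 84 = 101
No other subset beats 47.

Open Vance only; minimum total cost 47.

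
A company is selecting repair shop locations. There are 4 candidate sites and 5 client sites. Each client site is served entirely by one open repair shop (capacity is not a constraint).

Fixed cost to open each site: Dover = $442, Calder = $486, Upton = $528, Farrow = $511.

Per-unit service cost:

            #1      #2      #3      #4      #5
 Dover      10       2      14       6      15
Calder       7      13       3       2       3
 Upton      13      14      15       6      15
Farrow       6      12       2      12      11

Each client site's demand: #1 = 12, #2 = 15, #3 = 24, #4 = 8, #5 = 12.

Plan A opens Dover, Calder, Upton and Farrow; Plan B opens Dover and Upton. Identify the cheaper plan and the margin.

Plan B is cheaper by 485.

Plan A: {Dover, Calder, Upton, Farrow}: #1→Farrow 6·12=72, #2→Dover 2·15=30, #3→Farrow 2·24=48, #4→Calder 2·8=16, #5→Calder 3·12=36. Service 202; fixed 1967; total 2169.
Plan B: {Dover, Upton}: #1→Dover 10·12=120, #2→Dover 2·15=30, #3→Dover 14·24=336, #4→Dover 6·8=48, #5→Dover 15·12=180. Service 714; fixed 970; total 1684.
Difference: |2169 − 1684| = 485.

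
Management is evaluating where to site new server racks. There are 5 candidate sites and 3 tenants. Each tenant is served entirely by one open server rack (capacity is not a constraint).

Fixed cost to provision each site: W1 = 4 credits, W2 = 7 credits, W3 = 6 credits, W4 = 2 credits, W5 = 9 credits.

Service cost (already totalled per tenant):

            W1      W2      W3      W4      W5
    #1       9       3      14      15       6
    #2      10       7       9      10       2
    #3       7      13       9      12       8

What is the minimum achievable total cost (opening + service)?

For any fixed open set, each tenant goes to its cheapest open site; total = fixed + service.
{W5}: #1→W5 6, #2→W5 2, #3→W5 8. Service 16; fixed 9; total 25.
{W4, W5}: service 16 + fixed 11 = 27
{W1, W2}: #1→W2 3, #2→W2 7, #3→W1 7. Service 17; fixed 11; total 28.
{W1, W2, W3, W4, W5}: service 12 + fixed 28 = 40
No other subset beats 25.

Minimum total cost: 25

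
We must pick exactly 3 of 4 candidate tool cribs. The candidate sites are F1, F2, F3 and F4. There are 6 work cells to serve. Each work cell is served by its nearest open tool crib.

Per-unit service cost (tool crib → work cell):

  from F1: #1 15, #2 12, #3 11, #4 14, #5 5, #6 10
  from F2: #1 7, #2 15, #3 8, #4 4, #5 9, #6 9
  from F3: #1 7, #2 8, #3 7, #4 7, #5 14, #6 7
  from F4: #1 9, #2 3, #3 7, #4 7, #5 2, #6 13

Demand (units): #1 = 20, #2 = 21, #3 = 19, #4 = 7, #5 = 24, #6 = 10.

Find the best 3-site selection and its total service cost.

With exactly 3 open, each work cell uses its cheapest among the chosen.
{F2, F3, F4}: #1→F2 7·20=140, #2→F4 3·21=63, #3→F3 7·19=133, #4→F2 4·7=28, #5→F4 2·24=48, #6→F3 7·10=70. Service cost 482.
{F1, F2, F4}: service cost 502
{F1, F3, F4}: service cost 503
Among all 4 size-3 choices, {F2, F3, F4} is lowest.

Choose F2, F3 and F4; total service cost 482.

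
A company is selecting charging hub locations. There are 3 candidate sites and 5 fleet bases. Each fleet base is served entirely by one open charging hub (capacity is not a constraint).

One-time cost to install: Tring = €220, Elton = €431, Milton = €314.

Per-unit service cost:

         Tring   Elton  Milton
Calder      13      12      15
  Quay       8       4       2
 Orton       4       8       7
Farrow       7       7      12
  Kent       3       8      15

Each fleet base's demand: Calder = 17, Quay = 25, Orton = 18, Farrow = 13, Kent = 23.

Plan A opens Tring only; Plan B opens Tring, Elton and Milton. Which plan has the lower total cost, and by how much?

Plan A: {Tring}: Calder→Tring 13·17=221, Quay→Tring 8·25=200, Orton→Tring 4·18=72, Farrow→Tring 7·13=91, Kent→Tring 3·23=69. Service 653; fixed 220; total 873.
Plan B: {Tring, Elton, Milton}: Calder→Elton 12·17=204, Quay→Milton 2·25=50, Orton→Tring 4·18=72, Farrow→Tring 7·13=91, Kent→Tring 3·23=69. Service 486; fixed 965; total 1451.
Difference: |873 − 1451| = 578.

Plan A is cheaper by 578.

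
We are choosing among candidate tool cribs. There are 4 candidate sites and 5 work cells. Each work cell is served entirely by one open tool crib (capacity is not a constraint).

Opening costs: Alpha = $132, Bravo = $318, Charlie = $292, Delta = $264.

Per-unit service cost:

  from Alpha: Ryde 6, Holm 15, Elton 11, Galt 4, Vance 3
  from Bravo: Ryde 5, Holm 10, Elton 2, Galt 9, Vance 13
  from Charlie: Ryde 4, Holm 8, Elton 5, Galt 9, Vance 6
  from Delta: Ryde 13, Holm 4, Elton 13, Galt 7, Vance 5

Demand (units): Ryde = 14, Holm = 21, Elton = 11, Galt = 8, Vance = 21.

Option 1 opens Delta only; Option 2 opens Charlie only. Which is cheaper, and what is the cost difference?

Option 2 is cheaper by 65.

Option 1: {Delta}: Ryde→Delta 13·14=182, Holm→Delta 4·21=84, Elton→Delta 13·11=143, Galt→Delta 7·8=56, Vance→Delta 5·21=105. Service 570; fixed 264; total 834.
Option 2: {Charlie}: Ryde→Charlie 4·14=56, Holm→Charlie 8·21=168, Elton→Charlie 5·11=55, Galt→Charlie 9·8=72, Vance→Charlie 6·21=126. Service 477; fixed 292; total 769.
Difference: |834 − 769| = 65.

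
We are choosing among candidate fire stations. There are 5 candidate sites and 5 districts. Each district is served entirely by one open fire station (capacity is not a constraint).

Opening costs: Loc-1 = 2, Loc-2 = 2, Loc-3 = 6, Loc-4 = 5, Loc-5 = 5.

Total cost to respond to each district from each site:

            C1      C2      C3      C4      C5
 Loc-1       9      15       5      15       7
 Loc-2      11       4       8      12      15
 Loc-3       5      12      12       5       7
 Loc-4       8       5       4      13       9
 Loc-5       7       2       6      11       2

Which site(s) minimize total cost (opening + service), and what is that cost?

Open Loc-3 and Loc-5; minimum total cost 31.

For any fixed open set, each district goes to its cheapest open site; total = fixed + service.
{Loc-3, Loc-5}: C1→Loc-3 5, C2→Loc-5 2, C3→Loc-5 6, C4→Loc-3 5, C5→Loc-5 2. Service 20; fixed 11; total 31.
{Loc-1, Loc-3, Loc-5}: C1→Loc-3 5, C2→Loc-5 2, C3→Loc-1 5, C4→Loc-3 5, C5→Loc-5 2. Service 19; fixed 13; total 32.
{Loc-2, Loc-3, Loc-5}: C1→Loc-3 5, C2→Loc-5 2, C3→Loc-5 6, C4→Loc-3 5, C5→Loc-5 2. Service 20; fixed 13; total 33.
{Loc-1, Loc-2, Loc-3, Loc-4, Loc-5}: service 18 + fixed 20 = 38
No other subset beats 31.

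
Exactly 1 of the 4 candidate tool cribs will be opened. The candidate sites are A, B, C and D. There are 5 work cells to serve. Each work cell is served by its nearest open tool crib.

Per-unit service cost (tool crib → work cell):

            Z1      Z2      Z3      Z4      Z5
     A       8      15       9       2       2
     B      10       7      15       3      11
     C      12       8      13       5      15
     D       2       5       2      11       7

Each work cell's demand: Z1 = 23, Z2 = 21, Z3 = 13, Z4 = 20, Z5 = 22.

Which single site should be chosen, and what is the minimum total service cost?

With exactly 1 open, each work cell uses its cheapest among the chosen.
{D}: Z1→D 2·23=46, Z2→D 5·21=105, Z3→D 2·13=26, Z4→D 11·20=220, Z5→D 7·22=154. Service cost 551.
{A}: service cost 700
{B}: service cost 874
Among all 4 size-1 choices, {D} is lowest.

Choose D only; total service cost 551.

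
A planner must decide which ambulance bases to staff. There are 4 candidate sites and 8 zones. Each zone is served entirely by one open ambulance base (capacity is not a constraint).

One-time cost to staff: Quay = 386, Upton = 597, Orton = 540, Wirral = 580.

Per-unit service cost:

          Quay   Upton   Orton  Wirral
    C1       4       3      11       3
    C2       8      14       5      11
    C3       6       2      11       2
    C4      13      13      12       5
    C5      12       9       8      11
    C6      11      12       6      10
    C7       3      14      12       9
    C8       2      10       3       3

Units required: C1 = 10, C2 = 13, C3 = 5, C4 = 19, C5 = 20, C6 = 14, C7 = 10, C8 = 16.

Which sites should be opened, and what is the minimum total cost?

Open Quay only; minimum total cost 1263.

For any fixed open set, each zone goes to its cheapest open site; total = fixed + service.
{Quay}: C1→Quay 4·10=40, C2→Quay 8·13=104, C3→Quay 6·5=30, C4→Quay 13·19=247, C5→Quay 12·20=240, C6→Quay 11·14=154, C7→Quay 3·10=30, C8→Quay 2·16=32. Service 877; fixed 386; total 1263.
{Wirral}: C1→Wirral 3·10=30, C2→Wirral 11·13=143, C3→Wirral 2·5=10, C4→Wirral 5·19=95, C5→Wirral 11·20=220, C6→Wirral 10·14=140, C7→Wirral 9·10=90, C8→Wirral 3·16=48. Service 776; fixed 580; total 1356.
{Orton}: service 870 + fixed 540 = 1410
{Quay, Upton, Orton, Wirral}: C1→Upton 3·10=30, C2→Orton 5·13=65, C3→Upton 2·5=10, C4→Wirral 5·19=95, C5→Orton 8·20=160, C6→Orton 6·14=84, C7→Quay 3·10=30, C8→Quay 2·16=32. Service 506; fixed 2103; total 2609.
No other subset beats 1263.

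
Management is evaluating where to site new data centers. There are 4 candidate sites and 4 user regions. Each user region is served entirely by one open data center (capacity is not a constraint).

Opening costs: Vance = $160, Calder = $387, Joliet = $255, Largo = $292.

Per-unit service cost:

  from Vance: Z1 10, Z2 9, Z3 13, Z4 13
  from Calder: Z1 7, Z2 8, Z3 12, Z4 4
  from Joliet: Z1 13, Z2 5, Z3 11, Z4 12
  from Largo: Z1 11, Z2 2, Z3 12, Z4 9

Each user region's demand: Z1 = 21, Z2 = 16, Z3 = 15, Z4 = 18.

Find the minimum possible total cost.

Minimum total cost: 897

For any fixed open set, each user region goes to its cheapest open site; total = fixed + service.
{Largo}: Z1→Largo 11·21=231, Z2→Largo 2·16=32, Z3→Largo 12·15=180, Z4→Largo 9·18=162. Service 605; fixed 292; total 897.
{Calder}: service 527 + fixed 387 = 914
{Vance}: service 783 + fixed 160 = 943
{Vance, Calder, Joliet, Largo}: service 416 + fixed 1094 = 1510
No other subset beats 897.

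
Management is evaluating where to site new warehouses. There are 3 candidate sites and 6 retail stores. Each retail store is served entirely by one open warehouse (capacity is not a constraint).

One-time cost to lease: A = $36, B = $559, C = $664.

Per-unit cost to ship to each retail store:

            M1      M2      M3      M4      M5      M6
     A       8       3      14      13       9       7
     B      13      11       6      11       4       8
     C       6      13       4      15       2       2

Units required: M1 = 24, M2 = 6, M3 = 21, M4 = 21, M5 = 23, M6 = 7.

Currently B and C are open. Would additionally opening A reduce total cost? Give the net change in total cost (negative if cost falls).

Yes — net change −12 (cost falls by 12).

Current service cost with {B, C}: 585.
Adding A: each retail store re-picks its cheapest; new service cost 537, saving 48.
Extra fixed cost: 36. Net change = 36 − 48 = -12.
(Totals: 1808 → 1796.)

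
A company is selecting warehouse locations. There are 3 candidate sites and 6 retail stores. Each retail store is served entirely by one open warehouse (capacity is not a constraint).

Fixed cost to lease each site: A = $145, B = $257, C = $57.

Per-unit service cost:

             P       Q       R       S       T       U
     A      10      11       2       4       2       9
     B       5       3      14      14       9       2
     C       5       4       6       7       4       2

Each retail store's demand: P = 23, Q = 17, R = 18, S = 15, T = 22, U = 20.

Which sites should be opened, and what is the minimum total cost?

Open A and C; minimum total cost 565.

For any fixed open set, each retail store goes to its cheapest open site; total = fixed + service.
{A, C}: P→C 5·23=115, Q→C 4·17=68, R→A 2·18=36, S→A 4·15=60, T→A 2·22=44, U→C 2·20=40. Service 363; fixed 202; total 565.
{C}: service 524 + fixed 57 = 581
{A, B}: service 346 + fixed 402 = 748
{A, B, C}: service 346 + fixed 459 = 805
(All 7 nonempty subsets were checked; A and C is lowest.)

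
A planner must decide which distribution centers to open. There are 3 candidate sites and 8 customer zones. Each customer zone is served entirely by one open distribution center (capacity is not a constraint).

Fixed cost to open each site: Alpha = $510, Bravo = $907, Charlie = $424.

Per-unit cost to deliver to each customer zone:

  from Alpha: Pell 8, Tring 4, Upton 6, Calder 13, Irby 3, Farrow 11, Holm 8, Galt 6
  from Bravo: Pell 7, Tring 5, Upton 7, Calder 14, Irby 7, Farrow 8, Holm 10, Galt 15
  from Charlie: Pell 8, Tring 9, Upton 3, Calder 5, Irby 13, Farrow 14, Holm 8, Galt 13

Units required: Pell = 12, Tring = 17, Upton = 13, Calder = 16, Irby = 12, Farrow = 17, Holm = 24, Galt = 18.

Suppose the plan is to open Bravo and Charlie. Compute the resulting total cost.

Total cost: 2265

Each customer zone is assigned to its cheapest site among the open ones.
{Bravo, Charlie}: Pell→Bravo 7·12=84, Tring→Bravo 5·17=85, Upton→Charlie 3·13=39, Calder→Charlie 5·16=80, Irby→Bravo 7·12=84, Farrow→Bravo 8·17=136, Holm→Charlie 8·24=192, Galt→Charlie 13·18=234. Service 934; fixed 1331; total 2265.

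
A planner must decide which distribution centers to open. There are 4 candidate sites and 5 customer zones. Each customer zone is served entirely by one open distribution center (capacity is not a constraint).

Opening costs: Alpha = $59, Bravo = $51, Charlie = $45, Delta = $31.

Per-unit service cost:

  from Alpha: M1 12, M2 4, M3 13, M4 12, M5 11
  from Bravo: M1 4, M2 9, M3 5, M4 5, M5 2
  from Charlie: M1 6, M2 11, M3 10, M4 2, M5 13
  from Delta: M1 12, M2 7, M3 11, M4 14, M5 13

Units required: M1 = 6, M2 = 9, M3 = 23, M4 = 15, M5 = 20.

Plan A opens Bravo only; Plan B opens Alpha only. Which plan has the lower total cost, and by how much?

Plan A: {Bravo}: M1→Bravo 4·6=24, M2→Bravo 9·9=81, M3→Bravo 5·23=115, M4→Bravo 5·15=75, M5→Bravo 2·20=40. Service 335; fixed 51; total 386.
Plan B: {Alpha}: M1→Alpha 12·6=72, M2→Alpha 4·9=36, M3→Alpha 13·23=299, M4→Alpha 12·15=180, M5→Alpha 11·20=220. Service 807; fixed 59; total 866.
Difference: |386 − 866| = 480.

Plan A is cheaper by 480.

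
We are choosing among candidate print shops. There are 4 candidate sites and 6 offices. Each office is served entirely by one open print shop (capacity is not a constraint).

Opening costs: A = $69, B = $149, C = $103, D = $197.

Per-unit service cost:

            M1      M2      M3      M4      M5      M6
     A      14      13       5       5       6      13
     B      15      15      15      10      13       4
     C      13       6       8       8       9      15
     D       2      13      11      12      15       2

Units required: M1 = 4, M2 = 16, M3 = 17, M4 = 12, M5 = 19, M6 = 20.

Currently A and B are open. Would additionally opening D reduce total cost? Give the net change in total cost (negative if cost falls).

No — net change +109 (cost rises by 109).

Current service cost with {A, B}: 603.
Adding D: each office re-picks its cheapest; new service cost 515, saving 88.
Extra fixed cost: 197. Net change = 197 − 88 = 109.
(Totals: 821 → 930.)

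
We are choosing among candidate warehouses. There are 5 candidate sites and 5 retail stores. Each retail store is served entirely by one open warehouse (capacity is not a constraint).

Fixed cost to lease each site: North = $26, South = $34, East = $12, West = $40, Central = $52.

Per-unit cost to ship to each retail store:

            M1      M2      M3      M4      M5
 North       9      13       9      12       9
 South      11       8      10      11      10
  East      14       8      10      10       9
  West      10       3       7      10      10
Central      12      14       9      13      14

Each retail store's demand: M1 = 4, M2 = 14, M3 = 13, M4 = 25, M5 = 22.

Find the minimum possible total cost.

Minimum total cost: 673

For any fixed open set, each retail store goes to its cheapest open site; total = fixed + service.
{East, West}: M1→West 10·4=40, M2→West 3·14=42, M3→West 7·13=91, M4→East 10·25=250, M5→East 9·22=198. Service 621; fixed 52; total 673.
{North, West}: service 617 + fixed 66 = 683
{West}: service 643 + fixed 40 = 683
{North, South, East, West, Central}: service 617 + fixed 164 = 781
No other subset beats 673.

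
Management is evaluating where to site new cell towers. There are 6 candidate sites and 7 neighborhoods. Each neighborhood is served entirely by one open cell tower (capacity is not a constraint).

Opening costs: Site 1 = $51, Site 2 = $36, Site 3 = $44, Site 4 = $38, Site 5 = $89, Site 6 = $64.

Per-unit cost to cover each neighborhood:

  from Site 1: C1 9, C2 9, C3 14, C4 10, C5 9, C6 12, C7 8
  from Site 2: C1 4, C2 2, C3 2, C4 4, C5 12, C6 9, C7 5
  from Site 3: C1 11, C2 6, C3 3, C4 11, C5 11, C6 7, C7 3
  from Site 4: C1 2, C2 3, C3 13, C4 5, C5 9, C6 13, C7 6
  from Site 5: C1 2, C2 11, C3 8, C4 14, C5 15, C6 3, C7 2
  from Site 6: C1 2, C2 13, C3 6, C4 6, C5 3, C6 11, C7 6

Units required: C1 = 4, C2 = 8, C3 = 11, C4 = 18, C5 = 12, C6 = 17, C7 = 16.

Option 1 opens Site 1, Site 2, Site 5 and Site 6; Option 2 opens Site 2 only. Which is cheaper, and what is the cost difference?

Option 1: {Site 1, Site 2, Site 5, Site 6}: C1→Site 5 2·4=8, C2→Site 2 2·8=16, C3→Site 2 2·11=22, C4→Site 2 4·18=72, C5→Site 6 3·12=36, C6→Site 5 3·17=51, C7→Site 5 2·16=32. Service 237; fixed 240; total 477.
Option 2: {Site 2}: C1→Site 2 4·4=16, C2→Site 2 2·8=16, C3→Site 2 2·11=22, C4→Site 2 4·18=72, C5→Site 2 12·12=144, C6→Site 2 9·17=153, C7→Site 2 5·16=80. Service 503; fixed 36; total 539.
Difference: |477 − 539| = 62.

Option 1 is cheaper by 62.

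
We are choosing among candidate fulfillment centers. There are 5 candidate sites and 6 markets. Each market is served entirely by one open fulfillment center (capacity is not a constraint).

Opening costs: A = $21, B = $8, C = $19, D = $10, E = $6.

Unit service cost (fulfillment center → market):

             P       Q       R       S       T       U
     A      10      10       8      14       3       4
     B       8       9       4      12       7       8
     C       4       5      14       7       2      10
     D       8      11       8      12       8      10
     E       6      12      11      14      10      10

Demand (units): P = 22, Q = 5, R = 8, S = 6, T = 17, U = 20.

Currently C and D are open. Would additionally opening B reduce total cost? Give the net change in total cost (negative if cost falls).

Yes — net change −64 (cost falls by 64).

Current service cost with {C, D}: 453.
Adding B: each market re-picks its cheapest; new service cost 381, saving 72.
Extra fixed cost: 8. Net change = 8 − 72 = -64.
(Totals: 482 → 418.)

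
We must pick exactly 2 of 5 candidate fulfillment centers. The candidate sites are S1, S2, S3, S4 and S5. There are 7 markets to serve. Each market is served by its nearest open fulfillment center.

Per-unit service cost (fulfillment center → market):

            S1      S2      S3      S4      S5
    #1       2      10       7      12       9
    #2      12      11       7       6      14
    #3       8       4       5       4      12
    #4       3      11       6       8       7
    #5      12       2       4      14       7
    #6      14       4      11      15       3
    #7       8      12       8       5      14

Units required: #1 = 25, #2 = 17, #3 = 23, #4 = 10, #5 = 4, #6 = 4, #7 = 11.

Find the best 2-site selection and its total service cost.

Choose S1 and S4; total service cost 433.

With exactly 2 open, each market uses its cheapest among the chosen.
{S1, S4}: #1→S1 2·25=50, #2→S4 6·17=102, #3→S4 4·23=92, #4→S1 3·10=30, #5→S1 12·4=48, #6→S1 14·4=56, #7→S4 5·11=55. Service cost 433.
{S1, S3}: service cost 462
{S1, S2}: service cost 471
Among all 10 size-2 choices, {S1, S4} is lowest.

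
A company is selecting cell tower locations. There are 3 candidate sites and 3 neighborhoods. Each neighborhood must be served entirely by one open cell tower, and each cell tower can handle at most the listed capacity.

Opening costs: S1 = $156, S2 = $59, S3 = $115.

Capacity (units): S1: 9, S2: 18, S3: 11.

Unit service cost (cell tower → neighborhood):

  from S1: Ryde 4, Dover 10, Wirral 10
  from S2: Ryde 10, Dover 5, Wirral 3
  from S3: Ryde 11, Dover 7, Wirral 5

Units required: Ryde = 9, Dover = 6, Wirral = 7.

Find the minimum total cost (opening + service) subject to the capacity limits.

Minimum total cost: 302

Open {S1, S2}: Ryde→S1 4·9=36, Dover→S2 5·6=30, Wirral→S2 3·7=21.
Loads: S1 carries 9/9, S2 carries 13/18. Service 87; fixed 215; total 302.
Next best feasible plan costs 324.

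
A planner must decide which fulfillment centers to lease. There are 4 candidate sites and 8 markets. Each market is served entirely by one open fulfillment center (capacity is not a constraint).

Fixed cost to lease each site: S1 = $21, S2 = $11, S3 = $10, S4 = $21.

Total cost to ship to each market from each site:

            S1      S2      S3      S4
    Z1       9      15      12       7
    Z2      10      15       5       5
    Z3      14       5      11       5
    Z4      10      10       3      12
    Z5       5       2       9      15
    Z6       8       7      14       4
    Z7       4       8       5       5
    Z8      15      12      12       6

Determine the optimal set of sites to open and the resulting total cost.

For any fixed open set, each market goes to its cheapest open site; total = fixed + service.
{S2, S3}: Z1→S3 12, Z2→S3 5, Z3→S2 5, Z4→S3 3, Z5→S2 2, Z6→S2 7, Z7→S3 5, Z8→S2 12. Service 51; fixed 21; total 72.
{S3, S4}: service 44 + fixed 31 = 75
{S2, S4}: Z1→S4 7, Z2→S4 5, Z3→S2 5, Z4→S2 10, Z5→S2 2, Z6→S4 4, Z7→S4 5, Z8→S4 6. Service 44; fixed 32; total 76.
{S1, S2, S3, S4}: service 36 + fixed 63 = 99
No other subset beats 72.

Open S2 and S3; minimum total cost 72.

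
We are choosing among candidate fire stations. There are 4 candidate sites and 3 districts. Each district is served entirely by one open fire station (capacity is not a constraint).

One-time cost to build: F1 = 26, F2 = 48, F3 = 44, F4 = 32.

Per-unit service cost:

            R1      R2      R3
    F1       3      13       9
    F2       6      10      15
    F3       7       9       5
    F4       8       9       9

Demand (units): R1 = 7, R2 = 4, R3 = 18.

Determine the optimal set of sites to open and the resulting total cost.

Open F1 and F3; minimum total cost 217.

For any fixed open set, each district goes to its cheapest open site; total = fixed + service.
{F1, F3}: R1→F1 3·7=21, R2→F3 9·4=36, R3→F3 5·18=90. Service 147; fixed 70; total 217.
{F3}: service 175 + fixed 44 = 219
{F1, F3, F4}: R1→F1 3·7=21, R2→F3 9·4=36, R3→F3 5·18=90. Service 147; fixed 102; total 249.
{F1, F2, F3, F4}: service 147 + fixed 150 = 297
No other subset beats 217.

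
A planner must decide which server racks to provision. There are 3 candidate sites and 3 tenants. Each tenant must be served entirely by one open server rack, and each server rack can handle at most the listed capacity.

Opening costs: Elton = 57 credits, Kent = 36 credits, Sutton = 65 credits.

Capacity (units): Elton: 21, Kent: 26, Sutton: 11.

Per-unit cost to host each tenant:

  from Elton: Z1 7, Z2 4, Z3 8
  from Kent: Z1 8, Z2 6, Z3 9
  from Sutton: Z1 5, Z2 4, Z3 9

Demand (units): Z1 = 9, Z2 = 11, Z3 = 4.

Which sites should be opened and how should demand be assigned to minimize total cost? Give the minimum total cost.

Minimum total cost: 210

Open {Kent}: Z1→Kent 8·9=72, Z2→Kent 6·11=66, Z3→Kent 9·4=36.
Loads: Kent carries 24/26. Service 174; fixed 36; total 210.
Next best feasible plan costs 236.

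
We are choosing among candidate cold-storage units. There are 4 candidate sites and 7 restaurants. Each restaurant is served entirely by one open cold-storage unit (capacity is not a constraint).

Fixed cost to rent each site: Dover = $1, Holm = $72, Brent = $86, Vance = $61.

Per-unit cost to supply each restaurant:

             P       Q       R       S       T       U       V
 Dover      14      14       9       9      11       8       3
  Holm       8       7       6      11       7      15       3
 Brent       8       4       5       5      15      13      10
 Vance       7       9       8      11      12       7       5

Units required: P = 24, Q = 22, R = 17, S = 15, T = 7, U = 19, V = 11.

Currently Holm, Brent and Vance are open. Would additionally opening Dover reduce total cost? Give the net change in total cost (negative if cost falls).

No — net change +1 (cost rises by 1).

Current service cost with {Holm, Brent, Vance}: 631.
Adding Dover: each restaurant re-picks its cheapest; new service cost 631, saving 0.
Extra fixed cost: 1. Net change = 1 − 0 = 1.
(Totals: 850 → 851.)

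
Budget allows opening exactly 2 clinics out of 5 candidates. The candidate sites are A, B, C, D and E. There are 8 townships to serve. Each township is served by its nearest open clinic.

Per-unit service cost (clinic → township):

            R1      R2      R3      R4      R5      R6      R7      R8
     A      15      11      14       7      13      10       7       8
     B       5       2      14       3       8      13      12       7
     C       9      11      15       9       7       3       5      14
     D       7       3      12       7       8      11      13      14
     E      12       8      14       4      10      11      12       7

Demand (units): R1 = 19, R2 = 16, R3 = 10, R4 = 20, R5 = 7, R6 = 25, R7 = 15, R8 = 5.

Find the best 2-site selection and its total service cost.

Choose B and C; total service cost 561.

With exactly 2 open, each township uses its cheapest among the chosen.
{B, C}: R1→B 5·19=95, R2→B 2·16=32, R3→B 14·10=140, R4→B 3·20=60, R5→C 7·7=49, R6→C 3·25=75, R7→C 5·15=75, R8→B 7·5=35. Service cost 561.
{C, D}: service cost 710
{C, E}: service cost 753
Among all 10 size-2 choices, {B, C} is lowest.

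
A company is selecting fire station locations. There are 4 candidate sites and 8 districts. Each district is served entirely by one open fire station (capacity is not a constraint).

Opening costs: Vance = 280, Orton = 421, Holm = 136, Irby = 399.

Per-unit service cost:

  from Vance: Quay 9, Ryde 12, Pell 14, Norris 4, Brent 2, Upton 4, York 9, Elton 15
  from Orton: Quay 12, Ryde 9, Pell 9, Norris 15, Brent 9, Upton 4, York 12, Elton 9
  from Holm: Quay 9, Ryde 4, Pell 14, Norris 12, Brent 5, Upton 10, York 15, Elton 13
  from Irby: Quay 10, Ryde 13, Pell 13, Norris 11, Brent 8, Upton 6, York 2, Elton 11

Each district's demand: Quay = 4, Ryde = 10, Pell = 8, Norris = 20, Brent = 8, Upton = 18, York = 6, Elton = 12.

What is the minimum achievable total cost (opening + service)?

For any fixed open set, each district goes to its cheapest open site; total = fixed + service.
{Vance}: Quay→Vance 9·4=36, Ryde→Vance 12·10=120, Pell→Vance 14·8=112, Norris→Vance 4·20=80, Brent→Vance 2·8=16, Upton→Vance 4·18=72, York→Vance 9·6=54, Elton→Vance 15·12=180. Service 670; fixed 280; total 950.
{Vance, Holm}: Quay→Vance 9·4=36, Ryde→Holm 4·10=40, Pell→Vance 14·8=112, Norris→Vance 4·20=80, Brent→Vance 2·8=16, Upton→Vance 4·18=72, York→Vance 9·6=54, Elton→Holm 13·12=156. Service 566; fixed 416; total 982.
{Holm}: Quay→Holm 9·4=36, Ryde→Holm 4·10=40, Pell→Holm 14·8=112, Norris→Holm 12·20=240, Brent→Holm 5·8=40, Upton→Holm 10·18=180, York→Holm 15·6=90, Elton→Holm 13·12=156. Service 894; fixed 136; total 1030.
{Vance, Orton, Holm, Irby}: service 436 + fixed 1236 = 1672
No other subset beats 950.

Minimum total cost: 950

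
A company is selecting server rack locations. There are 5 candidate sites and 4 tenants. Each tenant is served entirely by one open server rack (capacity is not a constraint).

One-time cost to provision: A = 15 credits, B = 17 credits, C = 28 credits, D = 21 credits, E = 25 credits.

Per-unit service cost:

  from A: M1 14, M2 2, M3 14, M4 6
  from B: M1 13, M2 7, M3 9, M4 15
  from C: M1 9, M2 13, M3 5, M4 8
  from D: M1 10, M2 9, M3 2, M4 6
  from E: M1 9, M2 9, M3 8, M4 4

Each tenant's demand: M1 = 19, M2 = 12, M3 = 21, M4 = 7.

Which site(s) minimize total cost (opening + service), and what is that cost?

For any fixed open set, each tenant goes to its cheapest open site; total = fixed + service.
{A, D, E}: M1→E 9·19=171, M2→A 2·12=24, M3→D 2·21=42, M4→E 4·7=28. Service 265; fixed 61; total 326.
{A, D}: service 298 + fixed 36 = 334
{A, B, D, E}: service 265 + fixed 78 = 343
{A, B, C, D, E}: service 265 + fixed 106 = 371
No other subset beats 326.

Open A, D and E; minimum total cost 326.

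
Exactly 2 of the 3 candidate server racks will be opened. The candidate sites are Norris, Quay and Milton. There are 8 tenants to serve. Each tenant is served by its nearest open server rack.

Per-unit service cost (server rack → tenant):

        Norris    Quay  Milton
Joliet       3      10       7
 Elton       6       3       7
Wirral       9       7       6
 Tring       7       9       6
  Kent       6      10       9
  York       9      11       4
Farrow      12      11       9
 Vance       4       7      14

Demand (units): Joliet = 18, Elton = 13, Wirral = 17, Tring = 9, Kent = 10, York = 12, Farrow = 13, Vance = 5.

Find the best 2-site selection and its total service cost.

Choose Norris and Milton; total service cost 533.

With exactly 2 open, each tenant uses its cheapest among the chosen.
{Norris, Milton}: Joliet→Norris 3·18=54, Elton→Norris 6·13=78, Wirral→Milton 6·17=102, Tring→Milton 6·9=54, Kent→Norris 6·10=60, York→Milton 4·12=48, Farrow→Milton 9·13=117, Vance→Norris 4·5=20. Service cost 533.
{Norris, Quay}: service cost 606
{Quay, Milton}: service cost 611
Among all 3 size-2 choices, {Norris, Milton} is lowest.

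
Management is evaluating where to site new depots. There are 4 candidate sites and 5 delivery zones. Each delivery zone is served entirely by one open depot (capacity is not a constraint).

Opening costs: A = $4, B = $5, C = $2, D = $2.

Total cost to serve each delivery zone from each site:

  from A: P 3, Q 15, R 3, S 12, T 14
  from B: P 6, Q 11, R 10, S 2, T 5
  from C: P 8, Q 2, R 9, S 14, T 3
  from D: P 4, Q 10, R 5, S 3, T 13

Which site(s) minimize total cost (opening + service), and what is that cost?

Open C and D; minimum total cost 21.

For any fixed open set, each delivery zone goes to its cheapest open site; total = fixed + service.
{C, D}: P→D 4, Q→C 2, R→D 5, S→D 3, T→C 3. Service 17; fixed 4; total 21.
{A, C, D}: service 14 + fixed 8 = 22
{A, B, C}: P→A 3, Q→C 2, R→A 3, S→B 2, T→C 3. Service 13; fixed 11; total 24.
{A, B, C, D}: service 13 + fixed 13 = 26
No other subset beats 21.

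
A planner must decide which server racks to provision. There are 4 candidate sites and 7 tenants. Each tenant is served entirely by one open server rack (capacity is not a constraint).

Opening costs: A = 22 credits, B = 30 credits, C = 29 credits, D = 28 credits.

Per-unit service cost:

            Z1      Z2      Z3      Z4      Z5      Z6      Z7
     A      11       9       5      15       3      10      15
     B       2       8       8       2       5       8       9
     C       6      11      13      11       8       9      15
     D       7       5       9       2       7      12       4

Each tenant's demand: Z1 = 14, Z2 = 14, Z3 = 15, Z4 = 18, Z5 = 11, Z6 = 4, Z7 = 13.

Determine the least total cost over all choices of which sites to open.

For any fixed open set, each tenant goes to its cheapest open site; total = fixed + service.
{A, B, D}: Z1→B 2·14=28, Z2→D 5·14=70, Z3→A 5·15=75, Z4→B 2·18=36, Z5→A 3·11=33, Z6→B 8·4=32, Z7→D 4·13=52. Service 326; fixed 80; total 406.
{A, B, C, D}: Z1→B 2·14=28, Z2→D 5·14=70, Z3→A 5·15=75, Z4→B 2·18=36, Z5→A 3·11=33, Z6→B 8·4=32, Z7→D 4·13=52. Service 326; fixed 109; total 435.
{B, D}: Z1→B 2·14=28, Z2→D 5·14=70, Z3→B 8·15=120, Z4→B 2·18=36, Z5→B 5·11=55, Z6→B 8·4=32, Z7→D 4·13=52. Service 393; fixed 58; total 451.
{A}: Z1→A 11·14=154, Z2→A 9·14=126, Z3→A 5·15=75, Z4→A 15·18=270, Z5→A 3·11=33, Z6→A 10·4=40, Z7→A 15·13=195. Service 893; fixed 22; total 915.
No other subset beats 406.

Minimum total cost: 406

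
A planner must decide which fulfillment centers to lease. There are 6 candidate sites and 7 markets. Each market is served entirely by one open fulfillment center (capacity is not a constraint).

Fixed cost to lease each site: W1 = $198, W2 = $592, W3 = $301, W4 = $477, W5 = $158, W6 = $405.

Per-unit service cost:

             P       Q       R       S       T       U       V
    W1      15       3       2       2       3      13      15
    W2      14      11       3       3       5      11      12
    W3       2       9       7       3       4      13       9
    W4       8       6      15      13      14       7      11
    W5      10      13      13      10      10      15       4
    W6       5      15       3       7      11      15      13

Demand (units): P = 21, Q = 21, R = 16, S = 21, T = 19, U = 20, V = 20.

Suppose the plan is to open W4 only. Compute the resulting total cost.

Each market is assigned to its cheapest site among the open ones.
{W4}: P→W4 8·21=168, Q→W4 6·21=126, R→W4 15·16=240, S→W4 13·21=273, T→W4 14·19=266, U→W4 7·20=140, V→W4 11·20=220. Service 1433; fixed 477; total 1910.

Total cost: 1910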